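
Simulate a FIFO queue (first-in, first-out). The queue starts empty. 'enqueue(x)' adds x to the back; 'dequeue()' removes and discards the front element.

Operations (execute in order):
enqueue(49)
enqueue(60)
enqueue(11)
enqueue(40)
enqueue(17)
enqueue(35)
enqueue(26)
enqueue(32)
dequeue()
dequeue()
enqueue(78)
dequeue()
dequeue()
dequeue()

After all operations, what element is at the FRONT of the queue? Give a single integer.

enqueue(49): queue = [49]
enqueue(60): queue = [49, 60]
enqueue(11): queue = [49, 60, 11]
enqueue(40): queue = [49, 60, 11, 40]
enqueue(17): queue = [49, 60, 11, 40, 17]
enqueue(35): queue = [49, 60, 11, 40, 17, 35]
enqueue(26): queue = [49, 60, 11, 40, 17, 35, 26]
enqueue(32): queue = [49, 60, 11, 40, 17, 35, 26, 32]
dequeue(): queue = [60, 11, 40, 17, 35, 26, 32]
dequeue(): queue = [11, 40, 17, 35, 26, 32]
enqueue(78): queue = [11, 40, 17, 35, 26, 32, 78]
dequeue(): queue = [40, 17, 35, 26, 32, 78]
dequeue(): queue = [17, 35, 26, 32, 78]
dequeue(): queue = [35, 26, 32, 78]

Answer: 35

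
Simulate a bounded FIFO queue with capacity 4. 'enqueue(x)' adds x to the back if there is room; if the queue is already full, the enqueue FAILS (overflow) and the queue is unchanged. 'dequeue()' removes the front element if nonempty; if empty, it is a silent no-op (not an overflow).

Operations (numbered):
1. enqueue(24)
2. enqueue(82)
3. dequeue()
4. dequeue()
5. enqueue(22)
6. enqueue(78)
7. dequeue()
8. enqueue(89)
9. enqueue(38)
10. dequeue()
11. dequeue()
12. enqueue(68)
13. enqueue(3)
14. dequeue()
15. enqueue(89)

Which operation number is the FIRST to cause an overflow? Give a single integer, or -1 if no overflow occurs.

Answer: -1

Derivation:
1. enqueue(24): size=1
2. enqueue(82): size=2
3. dequeue(): size=1
4. dequeue(): size=0
5. enqueue(22): size=1
6. enqueue(78): size=2
7. dequeue(): size=1
8. enqueue(89): size=2
9. enqueue(38): size=3
10. dequeue(): size=2
11. dequeue(): size=1
12. enqueue(68): size=2
13. enqueue(3): size=3
14. dequeue(): size=2
15. enqueue(89): size=3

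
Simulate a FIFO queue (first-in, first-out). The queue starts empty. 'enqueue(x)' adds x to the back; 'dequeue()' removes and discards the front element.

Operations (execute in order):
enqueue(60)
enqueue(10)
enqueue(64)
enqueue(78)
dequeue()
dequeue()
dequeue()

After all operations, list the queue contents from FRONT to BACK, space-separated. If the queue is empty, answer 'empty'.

Answer: 78

Derivation:
enqueue(60): [60]
enqueue(10): [60, 10]
enqueue(64): [60, 10, 64]
enqueue(78): [60, 10, 64, 78]
dequeue(): [10, 64, 78]
dequeue(): [64, 78]
dequeue(): [78]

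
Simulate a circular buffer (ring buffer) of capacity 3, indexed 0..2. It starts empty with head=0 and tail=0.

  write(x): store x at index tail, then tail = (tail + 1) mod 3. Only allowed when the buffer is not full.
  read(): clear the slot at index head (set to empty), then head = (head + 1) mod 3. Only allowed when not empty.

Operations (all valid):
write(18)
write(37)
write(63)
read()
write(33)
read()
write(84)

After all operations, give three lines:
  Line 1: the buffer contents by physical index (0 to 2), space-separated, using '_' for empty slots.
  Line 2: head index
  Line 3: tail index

Answer: 33 84 63
2
2

Derivation:
write(18): buf=[18 _ _], head=0, tail=1, size=1
write(37): buf=[18 37 _], head=0, tail=2, size=2
write(63): buf=[18 37 63], head=0, tail=0, size=3
read(): buf=[_ 37 63], head=1, tail=0, size=2
write(33): buf=[33 37 63], head=1, tail=1, size=3
read(): buf=[33 _ 63], head=2, tail=1, size=2
write(84): buf=[33 84 63], head=2, tail=2, size=3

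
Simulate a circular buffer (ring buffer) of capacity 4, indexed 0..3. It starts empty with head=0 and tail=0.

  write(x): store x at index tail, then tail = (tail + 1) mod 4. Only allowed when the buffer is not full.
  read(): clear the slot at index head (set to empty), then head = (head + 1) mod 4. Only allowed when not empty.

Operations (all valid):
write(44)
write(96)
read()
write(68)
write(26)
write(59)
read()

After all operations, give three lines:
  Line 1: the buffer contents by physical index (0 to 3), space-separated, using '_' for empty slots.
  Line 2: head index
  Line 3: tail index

Answer: 59 _ 68 26
2
1

Derivation:
write(44): buf=[44 _ _ _], head=0, tail=1, size=1
write(96): buf=[44 96 _ _], head=0, tail=2, size=2
read(): buf=[_ 96 _ _], head=1, tail=2, size=1
write(68): buf=[_ 96 68 _], head=1, tail=3, size=2
write(26): buf=[_ 96 68 26], head=1, tail=0, size=3
write(59): buf=[59 96 68 26], head=1, tail=1, size=4
read(): buf=[59 _ 68 26], head=2, tail=1, size=3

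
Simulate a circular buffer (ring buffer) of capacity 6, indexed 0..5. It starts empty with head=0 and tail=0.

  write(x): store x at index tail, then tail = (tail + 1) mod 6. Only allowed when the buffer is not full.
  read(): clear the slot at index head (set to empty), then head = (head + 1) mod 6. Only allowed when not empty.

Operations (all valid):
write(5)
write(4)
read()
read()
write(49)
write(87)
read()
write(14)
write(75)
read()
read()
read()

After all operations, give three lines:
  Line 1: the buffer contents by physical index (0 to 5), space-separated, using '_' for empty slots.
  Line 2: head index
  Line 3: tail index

write(5): buf=[5 _ _ _ _ _], head=0, tail=1, size=1
write(4): buf=[5 4 _ _ _ _], head=0, tail=2, size=2
read(): buf=[_ 4 _ _ _ _], head=1, tail=2, size=1
read(): buf=[_ _ _ _ _ _], head=2, tail=2, size=0
write(49): buf=[_ _ 49 _ _ _], head=2, tail=3, size=1
write(87): buf=[_ _ 49 87 _ _], head=2, tail=4, size=2
read(): buf=[_ _ _ 87 _ _], head=3, tail=4, size=1
write(14): buf=[_ _ _ 87 14 _], head=3, tail=5, size=2
write(75): buf=[_ _ _ 87 14 75], head=3, tail=0, size=3
read(): buf=[_ _ _ _ 14 75], head=4, tail=0, size=2
read(): buf=[_ _ _ _ _ 75], head=5, tail=0, size=1
read(): buf=[_ _ _ _ _ _], head=0, tail=0, size=0

Answer: _ _ _ _ _ _
0
0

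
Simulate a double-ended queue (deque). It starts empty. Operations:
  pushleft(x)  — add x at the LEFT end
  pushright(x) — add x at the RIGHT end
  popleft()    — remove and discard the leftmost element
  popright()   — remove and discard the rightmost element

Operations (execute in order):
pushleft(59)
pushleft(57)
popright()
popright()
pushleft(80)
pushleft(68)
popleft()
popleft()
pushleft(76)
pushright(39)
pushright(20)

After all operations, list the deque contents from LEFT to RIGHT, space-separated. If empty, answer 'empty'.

Answer: 76 39 20

Derivation:
pushleft(59): [59]
pushleft(57): [57, 59]
popright(): [57]
popright(): []
pushleft(80): [80]
pushleft(68): [68, 80]
popleft(): [80]
popleft(): []
pushleft(76): [76]
pushright(39): [76, 39]
pushright(20): [76, 39, 20]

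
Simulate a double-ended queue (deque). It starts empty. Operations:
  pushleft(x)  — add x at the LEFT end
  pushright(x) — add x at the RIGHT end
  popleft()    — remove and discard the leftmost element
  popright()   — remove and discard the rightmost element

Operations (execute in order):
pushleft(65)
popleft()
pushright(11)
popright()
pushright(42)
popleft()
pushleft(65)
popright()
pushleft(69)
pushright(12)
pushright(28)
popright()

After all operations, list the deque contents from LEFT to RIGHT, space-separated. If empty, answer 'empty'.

Answer: 69 12

Derivation:
pushleft(65): [65]
popleft(): []
pushright(11): [11]
popright(): []
pushright(42): [42]
popleft(): []
pushleft(65): [65]
popright(): []
pushleft(69): [69]
pushright(12): [69, 12]
pushright(28): [69, 12, 28]
popright(): [69, 12]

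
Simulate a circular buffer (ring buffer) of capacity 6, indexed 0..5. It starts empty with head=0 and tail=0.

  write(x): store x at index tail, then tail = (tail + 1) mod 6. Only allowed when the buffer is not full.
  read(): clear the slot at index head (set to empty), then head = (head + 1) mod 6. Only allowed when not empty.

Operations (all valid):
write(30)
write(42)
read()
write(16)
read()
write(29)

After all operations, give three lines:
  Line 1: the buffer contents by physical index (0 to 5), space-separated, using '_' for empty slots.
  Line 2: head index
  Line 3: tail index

write(30): buf=[30 _ _ _ _ _], head=0, tail=1, size=1
write(42): buf=[30 42 _ _ _ _], head=0, tail=2, size=2
read(): buf=[_ 42 _ _ _ _], head=1, tail=2, size=1
write(16): buf=[_ 42 16 _ _ _], head=1, tail=3, size=2
read(): buf=[_ _ 16 _ _ _], head=2, tail=3, size=1
write(29): buf=[_ _ 16 29 _ _], head=2, tail=4, size=2

Answer: _ _ 16 29 _ _
2
4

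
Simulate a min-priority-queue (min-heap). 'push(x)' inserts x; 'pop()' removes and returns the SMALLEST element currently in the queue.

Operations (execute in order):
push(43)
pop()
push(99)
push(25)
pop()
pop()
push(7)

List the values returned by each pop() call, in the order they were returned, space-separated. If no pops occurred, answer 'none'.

push(43): heap contents = [43]
pop() → 43: heap contents = []
push(99): heap contents = [99]
push(25): heap contents = [25, 99]
pop() → 25: heap contents = [99]
pop() → 99: heap contents = []
push(7): heap contents = [7]

Answer: 43 25 99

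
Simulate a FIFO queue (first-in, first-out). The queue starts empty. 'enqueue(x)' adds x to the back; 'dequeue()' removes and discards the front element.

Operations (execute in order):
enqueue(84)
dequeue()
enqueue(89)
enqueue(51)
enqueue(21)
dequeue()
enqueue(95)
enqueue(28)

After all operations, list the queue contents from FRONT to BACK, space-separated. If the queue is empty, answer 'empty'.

Answer: 51 21 95 28

Derivation:
enqueue(84): [84]
dequeue(): []
enqueue(89): [89]
enqueue(51): [89, 51]
enqueue(21): [89, 51, 21]
dequeue(): [51, 21]
enqueue(95): [51, 21, 95]
enqueue(28): [51, 21, 95, 28]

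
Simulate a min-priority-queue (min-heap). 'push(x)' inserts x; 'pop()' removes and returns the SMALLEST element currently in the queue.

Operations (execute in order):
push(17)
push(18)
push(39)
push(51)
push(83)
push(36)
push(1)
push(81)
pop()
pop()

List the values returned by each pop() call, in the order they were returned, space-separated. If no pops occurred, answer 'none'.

Answer: 1 17

Derivation:
push(17): heap contents = [17]
push(18): heap contents = [17, 18]
push(39): heap contents = [17, 18, 39]
push(51): heap contents = [17, 18, 39, 51]
push(83): heap contents = [17, 18, 39, 51, 83]
push(36): heap contents = [17, 18, 36, 39, 51, 83]
push(1): heap contents = [1, 17, 18, 36, 39, 51, 83]
push(81): heap contents = [1, 17, 18, 36, 39, 51, 81, 83]
pop() → 1: heap contents = [17, 18, 36, 39, 51, 81, 83]
pop() → 17: heap contents = [18, 36, 39, 51, 81, 83]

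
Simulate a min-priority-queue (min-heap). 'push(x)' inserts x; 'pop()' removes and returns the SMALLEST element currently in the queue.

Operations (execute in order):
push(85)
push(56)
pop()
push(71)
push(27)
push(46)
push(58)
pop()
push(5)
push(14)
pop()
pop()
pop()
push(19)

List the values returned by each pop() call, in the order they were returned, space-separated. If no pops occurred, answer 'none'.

push(85): heap contents = [85]
push(56): heap contents = [56, 85]
pop() → 56: heap contents = [85]
push(71): heap contents = [71, 85]
push(27): heap contents = [27, 71, 85]
push(46): heap contents = [27, 46, 71, 85]
push(58): heap contents = [27, 46, 58, 71, 85]
pop() → 27: heap contents = [46, 58, 71, 85]
push(5): heap contents = [5, 46, 58, 71, 85]
push(14): heap contents = [5, 14, 46, 58, 71, 85]
pop() → 5: heap contents = [14, 46, 58, 71, 85]
pop() → 14: heap contents = [46, 58, 71, 85]
pop() → 46: heap contents = [58, 71, 85]
push(19): heap contents = [19, 58, 71, 85]

Answer: 56 27 5 14 46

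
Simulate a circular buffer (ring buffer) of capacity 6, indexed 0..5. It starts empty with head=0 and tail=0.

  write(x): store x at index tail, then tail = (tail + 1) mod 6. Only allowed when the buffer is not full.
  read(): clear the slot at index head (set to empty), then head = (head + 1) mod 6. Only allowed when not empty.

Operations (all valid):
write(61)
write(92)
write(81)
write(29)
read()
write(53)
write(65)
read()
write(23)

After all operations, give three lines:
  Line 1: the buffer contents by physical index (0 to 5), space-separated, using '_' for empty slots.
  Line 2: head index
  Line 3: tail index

Answer: 23 _ 81 29 53 65
2
1

Derivation:
write(61): buf=[61 _ _ _ _ _], head=0, tail=1, size=1
write(92): buf=[61 92 _ _ _ _], head=0, tail=2, size=2
write(81): buf=[61 92 81 _ _ _], head=0, tail=3, size=3
write(29): buf=[61 92 81 29 _ _], head=0, tail=4, size=4
read(): buf=[_ 92 81 29 _ _], head=1, tail=4, size=3
write(53): buf=[_ 92 81 29 53 _], head=1, tail=5, size=4
write(65): buf=[_ 92 81 29 53 65], head=1, tail=0, size=5
read(): buf=[_ _ 81 29 53 65], head=2, tail=0, size=4
write(23): buf=[23 _ 81 29 53 65], head=2, tail=1, size=5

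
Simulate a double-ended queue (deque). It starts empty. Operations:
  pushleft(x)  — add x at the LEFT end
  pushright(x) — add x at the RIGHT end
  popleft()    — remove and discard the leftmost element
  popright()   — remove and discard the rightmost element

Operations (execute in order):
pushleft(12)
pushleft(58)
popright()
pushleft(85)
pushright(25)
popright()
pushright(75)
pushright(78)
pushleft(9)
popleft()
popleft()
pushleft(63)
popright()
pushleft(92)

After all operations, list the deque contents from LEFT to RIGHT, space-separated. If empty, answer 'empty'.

Answer: 92 63 58 75

Derivation:
pushleft(12): [12]
pushleft(58): [58, 12]
popright(): [58]
pushleft(85): [85, 58]
pushright(25): [85, 58, 25]
popright(): [85, 58]
pushright(75): [85, 58, 75]
pushright(78): [85, 58, 75, 78]
pushleft(9): [9, 85, 58, 75, 78]
popleft(): [85, 58, 75, 78]
popleft(): [58, 75, 78]
pushleft(63): [63, 58, 75, 78]
popright(): [63, 58, 75]
pushleft(92): [92, 63, 58, 75]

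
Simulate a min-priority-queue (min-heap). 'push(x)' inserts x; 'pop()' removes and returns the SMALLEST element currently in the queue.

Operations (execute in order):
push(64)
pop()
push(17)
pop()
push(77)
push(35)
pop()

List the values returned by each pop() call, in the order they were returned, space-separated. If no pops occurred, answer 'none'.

push(64): heap contents = [64]
pop() → 64: heap contents = []
push(17): heap contents = [17]
pop() → 17: heap contents = []
push(77): heap contents = [77]
push(35): heap contents = [35, 77]
pop() → 35: heap contents = [77]

Answer: 64 17 35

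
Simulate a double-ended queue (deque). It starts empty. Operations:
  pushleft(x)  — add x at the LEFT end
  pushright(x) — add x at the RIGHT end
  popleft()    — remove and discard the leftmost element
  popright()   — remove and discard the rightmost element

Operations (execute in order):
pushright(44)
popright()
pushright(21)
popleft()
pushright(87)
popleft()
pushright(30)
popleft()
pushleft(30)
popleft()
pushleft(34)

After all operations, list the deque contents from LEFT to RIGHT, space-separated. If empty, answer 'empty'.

pushright(44): [44]
popright(): []
pushright(21): [21]
popleft(): []
pushright(87): [87]
popleft(): []
pushright(30): [30]
popleft(): []
pushleft(30): [30]
popleft(): []
pushleft(34): [34]

Answer: 34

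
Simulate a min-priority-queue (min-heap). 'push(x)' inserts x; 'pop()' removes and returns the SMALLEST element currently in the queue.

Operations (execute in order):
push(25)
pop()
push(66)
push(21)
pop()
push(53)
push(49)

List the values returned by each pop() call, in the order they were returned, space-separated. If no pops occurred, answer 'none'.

push(25): heap contents = [25]
pop() → 25: heap contents = []
push(66): heap contents = [66]
push(21): heap contents = [21, 66]
pop() → 21: heap contents = [66]
push(53): heap contents = [53, 66]
push(49): heap contents = [49, 53, 66]

Answer: 25 21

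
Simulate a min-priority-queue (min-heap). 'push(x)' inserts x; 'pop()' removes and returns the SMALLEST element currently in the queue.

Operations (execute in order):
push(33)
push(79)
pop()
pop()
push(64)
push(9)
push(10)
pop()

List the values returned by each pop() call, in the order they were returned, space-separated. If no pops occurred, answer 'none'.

Answer: 33 79 9

Derivation:
push(33): heap contents = [33]
push(79): heap contents = [33, 79]
pop() → 33: heap contents = [79]
pop() → 79: heap contents = []
push(64): heap contents = [64]
push(9): heap contents = [9, 64]
push(10): heap contents = [9, 10, 64]
pop() → 9: heap contents = [10, 64]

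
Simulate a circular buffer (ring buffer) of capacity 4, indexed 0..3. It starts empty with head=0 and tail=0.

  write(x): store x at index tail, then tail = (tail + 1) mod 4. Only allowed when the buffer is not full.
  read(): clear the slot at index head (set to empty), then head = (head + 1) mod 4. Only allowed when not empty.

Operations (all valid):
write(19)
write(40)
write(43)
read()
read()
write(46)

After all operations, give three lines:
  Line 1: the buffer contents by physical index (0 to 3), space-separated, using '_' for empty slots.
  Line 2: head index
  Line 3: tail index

Answer: _ _ 43 46
2
0

Derivation:
write(19): buf=[19 _ _ _], head=0, tail=1, size=1
write(40): buf=[19 40 _ _], head=0, tail=2, size=2
write(43): buf=[19 40 43 _], head=0, tail=3, size=3
read(): buf=[_ 40 43 _], head=1, tail=3, size=2
read(): buf=[_ _ 43 _], head=2, tail=3, size=1
write(46): buf=[_ _ 43 46], head=2, tail=0, size=2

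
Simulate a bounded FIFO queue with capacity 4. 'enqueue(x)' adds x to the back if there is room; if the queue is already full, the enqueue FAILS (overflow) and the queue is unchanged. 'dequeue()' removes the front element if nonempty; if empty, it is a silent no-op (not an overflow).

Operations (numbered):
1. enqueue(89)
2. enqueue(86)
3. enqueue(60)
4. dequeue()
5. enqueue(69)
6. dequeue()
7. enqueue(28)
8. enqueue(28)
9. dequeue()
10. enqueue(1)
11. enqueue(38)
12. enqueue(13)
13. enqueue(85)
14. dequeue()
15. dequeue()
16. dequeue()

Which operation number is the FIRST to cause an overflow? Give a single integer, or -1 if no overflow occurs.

Answer: 11

Derivation:
1. enqueue(89): size=1
2. enqueue(86): size=2
3. enqueue(60): size=3
4. dequeue(): size=2
5. enqueue(69): size=3
6. dequeue(): size=2
7. enqueue(28): size=3
8. enqueue(28): size=4
9. dequeue(): size=3
10. enqueue(1): size=4
11. enqueue(38): size=4=cap → OVERFLOW (fail)
12. enqueue(13): size=4=cap → OVERFLOW (fail)
13. enqueue(85): size=4=cap → OVERFLOW (fail)
14. dequeue(): size=3
15. dequeue(): size=2
16. dequeue(): size=1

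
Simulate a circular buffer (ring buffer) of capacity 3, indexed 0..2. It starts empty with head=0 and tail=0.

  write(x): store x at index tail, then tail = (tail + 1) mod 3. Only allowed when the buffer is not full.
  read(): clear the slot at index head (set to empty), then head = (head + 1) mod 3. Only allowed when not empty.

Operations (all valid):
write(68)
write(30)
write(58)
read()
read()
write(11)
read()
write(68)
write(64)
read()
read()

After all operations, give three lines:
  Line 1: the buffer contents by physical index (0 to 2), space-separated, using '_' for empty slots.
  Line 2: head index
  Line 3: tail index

Answer: _ _ 64
2
0

Derivation:
write(68): buf=[68 _ _], head=0, tail=1, size=1
write(30): buf=[68 30 _], head=0, tail=2, size=2
write(58): buf=[68 30 58], head=0, tail=0, size=3
read(): buf=[_ 30 58], head=1, tail=0, size=2
read(): buf=[_ _ 58], head=2, tail=0, size=1
write(11): buf=[11 _ 58], head=2, tail=1, size=2
read(): buf=[11 _ _], head=0, tail=1, size=1
write(68): buf=[11 68 _], head=0, tail=2, size=2
write(64): buf=[11 68 64], head=0, tail=0, size=3
read(): buf=[_ 68 64], head=1, tail=0, size=2
read(): buf=[_ _ 64], head=2, tail=0, size=1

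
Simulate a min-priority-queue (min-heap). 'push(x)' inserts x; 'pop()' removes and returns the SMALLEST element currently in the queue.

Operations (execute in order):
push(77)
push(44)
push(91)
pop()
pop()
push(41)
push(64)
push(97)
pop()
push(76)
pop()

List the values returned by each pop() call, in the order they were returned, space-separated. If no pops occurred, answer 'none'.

push(77): heap contents = [77]
push(44): heap contents = [44, 77]
push(91): heap contents = [44, 77, 91]
pop() → 44: heap contents = [77, 91]
pop() → 77: heap contents = [91]
push(41): heap contents = [41, 91]
push(64): heap contents = [41, 64, 91]
push(97): heap contents = [41, 64, 91, 97]
pop() → 41: heap contents = [64, 91, 97]
push(76): heap contents = [64, 76, 91, 97]
pop() → 64: heap contents = [76, 91, 97]

Answer: 44 77 41 64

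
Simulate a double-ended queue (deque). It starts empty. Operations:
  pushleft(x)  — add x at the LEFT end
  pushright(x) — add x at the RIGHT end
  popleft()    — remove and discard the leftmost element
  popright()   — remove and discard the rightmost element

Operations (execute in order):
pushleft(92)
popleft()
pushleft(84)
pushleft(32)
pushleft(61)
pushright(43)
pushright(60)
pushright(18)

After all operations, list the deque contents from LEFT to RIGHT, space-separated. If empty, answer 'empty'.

pushleft(92): [92]
popleft(): []
pushleft(84): [84]
pushleft(32): [32, 84]
pushleft(61): [61, 32, 84]
pushright(43): [61, 32, 84, 43]
pushright(60): [61, 32, 84, 43, 60]
pushright(18): [61, 32, 84, 43, 60, 18]

Answer: 61 32 84 43 60 18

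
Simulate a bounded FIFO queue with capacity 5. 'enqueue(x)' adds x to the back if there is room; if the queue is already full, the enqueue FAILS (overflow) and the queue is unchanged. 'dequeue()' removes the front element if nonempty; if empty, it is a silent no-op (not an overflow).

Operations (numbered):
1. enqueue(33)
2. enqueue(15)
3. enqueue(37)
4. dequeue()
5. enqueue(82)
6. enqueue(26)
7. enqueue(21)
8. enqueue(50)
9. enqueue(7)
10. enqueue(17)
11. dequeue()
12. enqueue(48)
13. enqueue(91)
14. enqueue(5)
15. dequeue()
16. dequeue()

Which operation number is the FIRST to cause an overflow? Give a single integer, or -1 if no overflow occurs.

1. enqueue(33): size=1
2. enqueue(15): size=2
3. enqueue(37): size=3
4. dequeue(): size=2
5. enqueue(82): size=3
6. enqueue(26): size=4
7. enqueue(21): size=5
8. enqueue(50): size=5=cap → OVERFLOW (fail)
9. enqueue(7): size=5=cap → OVERFLOW (fail)
10. enqueue(17): size=5=cap → OVERFLOW (fail)
11. dequeue(): size=4
12. enqueue(48): size=5
13. enqueue(91): size=5=cap → OVERFLOW (fail)
14. enqueue(5): size=5=cap → OVERFLOW (fail)
15. dequeue(): size=4
16. dequeue(): size=3

Answer: 8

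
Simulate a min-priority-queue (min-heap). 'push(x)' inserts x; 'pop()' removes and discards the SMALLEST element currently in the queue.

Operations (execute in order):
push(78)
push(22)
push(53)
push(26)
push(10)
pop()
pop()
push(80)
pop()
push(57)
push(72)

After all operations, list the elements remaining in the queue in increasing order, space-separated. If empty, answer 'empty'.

Answer: 53 57 72 78 80

Derivation:
push(78): heap contents = [78]
push(22): heap contents = [22, 78]
push(53): heap contents = [22, 53, 78]
push(26): heap contents = [22, 26, 53, 78]
push(10): heap contents = [10, 22, 26, 53, 78]
pop() → 10: heap contents = [22, 26, 53, 78]
pop() → 22: heap contents = [26, 53, 78]
push(80): heap contents = [26, 53, 78, 80]
pop() → 26: heap contents = [53, 78, 80]
push(57): heap contents = [53, 57, 78, 80]
push(72): heap contents = [53, 57, 72, 78, 80]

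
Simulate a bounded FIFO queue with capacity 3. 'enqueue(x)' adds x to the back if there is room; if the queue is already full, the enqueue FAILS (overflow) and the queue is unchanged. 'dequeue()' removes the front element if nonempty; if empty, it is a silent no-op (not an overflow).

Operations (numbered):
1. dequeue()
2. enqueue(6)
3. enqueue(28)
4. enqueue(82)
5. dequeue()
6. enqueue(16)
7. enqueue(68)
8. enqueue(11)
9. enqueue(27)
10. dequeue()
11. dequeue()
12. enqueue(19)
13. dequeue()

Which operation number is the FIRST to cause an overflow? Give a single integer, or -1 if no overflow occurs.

1. dequeue(): empty, no-op, size=0
2. enqueue(6): size=1
3. enqueue(28): size=2
4. enqueue(82): size=3
5. dequeue(): size=2
6. enqueue(16): size=3
7. enqueue(68): size=3=cap → OVERFLOW (fail)
8. enqueue(11): size=3=cap → OVERFLOW (fail)
9. enqueue(27): size=3=cap → OVERFLOW (fail)
10. dequeue(): size=2
11. dequeue(): size=1
12. enqueue(19): size=2
13. dequeue(): size=1

Answer: 7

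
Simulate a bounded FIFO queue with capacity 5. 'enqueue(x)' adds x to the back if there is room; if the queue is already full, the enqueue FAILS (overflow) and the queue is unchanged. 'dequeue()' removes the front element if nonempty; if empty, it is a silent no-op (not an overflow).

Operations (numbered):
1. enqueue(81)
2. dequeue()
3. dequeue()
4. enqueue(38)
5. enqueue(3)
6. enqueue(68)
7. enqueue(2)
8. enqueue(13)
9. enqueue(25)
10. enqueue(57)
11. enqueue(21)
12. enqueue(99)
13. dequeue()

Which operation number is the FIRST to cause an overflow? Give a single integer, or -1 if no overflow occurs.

1. enqueue(81): size=1
2. dequeue(): size=0
3. dequeue(): empty, no-op, size=0
4. enqueue(38): size=1
5. enqueue(3): size=2
6. enqueue(68): size=3
7. enqueue(2): size=4
8. enqueue(13): size=5
9. enqueue(25): size=5=cap → OVERFLOW (fail)
10. enqueue(57): size=5=cap → OVERFLOW (fail)
11. enqueue(21): size=5=cap → OVERFLOW (fail)
12. enqueue(99): size=5=cap → OVERFLOW (fail)
13. dequeue(): size=4

Answer: 9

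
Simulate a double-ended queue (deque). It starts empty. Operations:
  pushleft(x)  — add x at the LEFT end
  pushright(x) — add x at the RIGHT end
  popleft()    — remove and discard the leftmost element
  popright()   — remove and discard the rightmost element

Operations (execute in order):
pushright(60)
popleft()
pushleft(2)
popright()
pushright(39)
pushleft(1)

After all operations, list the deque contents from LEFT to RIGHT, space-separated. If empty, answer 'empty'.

pushright(60): [60]
popleft(): []
pushleft(2): [2]
popright(): []
pushright(39): [39]
pushleft(1): [1, 39]

Answer: 1 39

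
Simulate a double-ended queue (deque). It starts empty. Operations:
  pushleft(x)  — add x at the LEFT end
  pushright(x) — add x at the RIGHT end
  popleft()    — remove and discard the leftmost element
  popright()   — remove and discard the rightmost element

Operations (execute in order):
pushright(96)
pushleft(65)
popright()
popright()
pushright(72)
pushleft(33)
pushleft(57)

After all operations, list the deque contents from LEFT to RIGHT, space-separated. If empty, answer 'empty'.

pushright(96): [96]
pushleft(65): [65, 96]
popright(): [65]
popright(): []
pushright(72): [72]
pushleft(33): [33, 72]
pushleft(57): [57, 33, 72]

Answer: 57 33 72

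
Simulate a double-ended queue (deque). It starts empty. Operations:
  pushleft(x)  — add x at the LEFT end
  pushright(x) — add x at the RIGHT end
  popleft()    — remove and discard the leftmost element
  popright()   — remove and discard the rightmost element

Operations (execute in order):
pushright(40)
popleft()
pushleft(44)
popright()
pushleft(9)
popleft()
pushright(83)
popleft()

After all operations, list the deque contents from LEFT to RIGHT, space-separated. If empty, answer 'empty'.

pushright(40): [40]
popleft(): []
pushleft(44): [44]
popright(): []
pushleft(9): [9]
popleft(): []
pushright(83): [83]
popleft(): []

Answer: empty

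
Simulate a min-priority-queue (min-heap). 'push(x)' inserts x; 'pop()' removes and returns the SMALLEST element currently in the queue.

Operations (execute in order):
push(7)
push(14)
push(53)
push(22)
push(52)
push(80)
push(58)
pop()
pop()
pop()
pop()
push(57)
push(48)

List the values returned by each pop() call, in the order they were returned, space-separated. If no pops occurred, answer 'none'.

push(7): heap contents = [7]
push(14): heap contents = [7, 14]
push(53): heap contents = [7, 14, 53]
push(22): heap contents = [7, 14, 22, 53]
push(52): heap contents = [7, 14, 22, 52, 53]
push(80): heap contents = [7, 14, 22, 52, 53, 80]
push(58): heap contents = [7, 14, 22, 52, 53, 58, 80]
pop() → 7: heap contents = [14, 22, 52, 53, 58, 80]
pop() → 14: heap contents = [22, 52, 53, 58, 80]
pop() → 22: heap contents = [52, 53, 58, 80]
pop() → 52: heap contents = [53, 58, 80]
push(57): heap contents = [53, 57, 58, 80]
push(48): heap contents = [48, 53, 57, 58, 80]

Answer: 7 14 22 52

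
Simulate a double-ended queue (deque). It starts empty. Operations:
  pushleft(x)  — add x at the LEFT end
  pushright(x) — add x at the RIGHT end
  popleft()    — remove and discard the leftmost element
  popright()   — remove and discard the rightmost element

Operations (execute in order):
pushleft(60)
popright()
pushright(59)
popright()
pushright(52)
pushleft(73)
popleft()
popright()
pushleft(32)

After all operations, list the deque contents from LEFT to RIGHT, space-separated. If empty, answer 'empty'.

Answer: 32

Derivation:
pushleft(60): [60]
popright(): []
pushright(59): [59]
popright(): []
pushright(52): [52]
pushleft(73): [73, 52]
popleft(): [52]
popright(): []
pushleft(32): [32]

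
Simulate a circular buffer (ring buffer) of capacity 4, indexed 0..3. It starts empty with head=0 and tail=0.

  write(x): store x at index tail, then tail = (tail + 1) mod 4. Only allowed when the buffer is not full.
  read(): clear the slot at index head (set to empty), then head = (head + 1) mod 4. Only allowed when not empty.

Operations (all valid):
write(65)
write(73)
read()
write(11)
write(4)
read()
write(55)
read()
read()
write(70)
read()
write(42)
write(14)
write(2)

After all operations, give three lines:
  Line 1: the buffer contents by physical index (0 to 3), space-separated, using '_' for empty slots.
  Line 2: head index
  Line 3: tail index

Answer: 2 70 42 14
1
1

Derivation:
write(65): buf=[65 _ _ _], head=0, tail=1, size=1
write(73): buf=[65 73 _ _], head=0, tail=2, size=2
read(): buf=[_ 73 _ _], head=1, tail=2, size=1
write(11): buf=[_ 73 11 _], head=1, tail=3, size=2
write(4): buf=[_ 73 11 4], head=1, tail=0, size=3
read(): buf=[_ _ 11 4], head=2, tail=0, size=2
write(55): buf=[55 _ 11 4], head=2, tail=1, size=3
read(): buf=[55 _ _ 4], head=3, tail=1, size=2
read(): buf=[55 _ _ _], head=0, tail=1, size=1
write(70): buf=[55 70 _ _], head=0, tail=2, size=2
read(): buf=[_ 70 _ _], head=1, tail=2, size=1
write(42): buf=[_ 70 42 _], head=1, tail=3, size=2
write(14): buf=[_ 70 42 14], head=1, tail=0, size=3
write(2): buf=[2 70 42 14], head=1, tail=1, size=4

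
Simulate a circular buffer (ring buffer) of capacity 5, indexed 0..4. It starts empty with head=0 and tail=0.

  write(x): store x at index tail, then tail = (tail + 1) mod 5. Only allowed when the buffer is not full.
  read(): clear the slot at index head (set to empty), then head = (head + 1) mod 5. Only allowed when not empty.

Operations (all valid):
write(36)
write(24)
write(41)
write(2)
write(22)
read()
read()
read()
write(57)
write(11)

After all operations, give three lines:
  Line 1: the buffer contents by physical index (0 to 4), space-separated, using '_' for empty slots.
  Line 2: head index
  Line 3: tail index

Answer: 57 11 _ 2 22
3
2

Derivation:
write(36): buf=[36 _ _ _ _], head=0, tail=1, size=1
write(24): buf=[36 24 _ _ _], head=0, tail=2, size=2
write(41): buf=[36 24 41 _ _], head=0, tail=3, size=3
write(2): buf=[36 24 41 2 _], head=0, tail=4, size=4
write(22): buf=[36 24 41 2 22], head=0, tail=0, size=5
read(): buf=[_ 24 41 2 22], head=1, tail=0, size=4
read(): buf=[_ _ 41 2 22], head=2, tail=0, size=3
read(): buf=[_ _ _ 2 22], head=3, tail=0, size=2
write(57): buf=[57 _ _ 2 22], head=3, tail=1, size=3
write(11): buf=[57 11 _ 2 22], head=3, tail=2, size=4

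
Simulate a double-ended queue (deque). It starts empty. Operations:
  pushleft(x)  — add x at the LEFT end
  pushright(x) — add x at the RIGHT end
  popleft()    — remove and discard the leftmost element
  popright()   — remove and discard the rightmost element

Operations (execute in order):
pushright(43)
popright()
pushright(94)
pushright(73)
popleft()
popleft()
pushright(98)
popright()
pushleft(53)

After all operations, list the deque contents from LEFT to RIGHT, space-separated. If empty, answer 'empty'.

Answer: 53

Derivation:
pushright(43): [43]
popright(): []
pushright(94): [94]
pushright(73): [94, 73]
popleft(): [73]
popleft(): []
pushright(98): [98]
popright(): []
pushleft(53): [53]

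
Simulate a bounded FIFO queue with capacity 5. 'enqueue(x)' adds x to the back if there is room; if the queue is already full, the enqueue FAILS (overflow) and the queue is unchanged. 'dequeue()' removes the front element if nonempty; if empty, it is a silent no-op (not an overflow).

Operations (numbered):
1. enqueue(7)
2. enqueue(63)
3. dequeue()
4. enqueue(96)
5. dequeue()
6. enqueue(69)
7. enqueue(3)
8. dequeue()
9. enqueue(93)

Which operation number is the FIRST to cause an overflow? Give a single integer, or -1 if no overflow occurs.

Answer: -1

Derivation:
1. enqueue(7): size=1
2. enqueue(63): size=2
3. dequeue(): size=1
4. enqueue(96): size=2
5. dequeue(): size=1
6. enqueue(69): size=2
7. enqueue(3): size=3
8. dequeue(): size=2
9. enqueue(93): size=3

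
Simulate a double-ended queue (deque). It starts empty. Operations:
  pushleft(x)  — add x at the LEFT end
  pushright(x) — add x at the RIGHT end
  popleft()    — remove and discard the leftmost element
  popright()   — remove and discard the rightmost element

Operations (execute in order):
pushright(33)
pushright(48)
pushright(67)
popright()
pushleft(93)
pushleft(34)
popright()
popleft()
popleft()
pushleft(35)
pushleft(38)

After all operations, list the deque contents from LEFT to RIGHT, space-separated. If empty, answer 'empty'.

Answer: 38 35 33

Derivation:
pushright(33): [33]
pushright(48): [33, 48]
pushright(67): [33, 48, 67]
popright(): [33, 48]
pushleft(93): [93, 33, 48]
pushleft(34): [34, 93, 33, 48]
popright(): [34, 93, 33]
popleft(): [93, 33]
popleft(): [33]
pushleft(35): [35, 33]
pushleft(38): [38, 35, 33]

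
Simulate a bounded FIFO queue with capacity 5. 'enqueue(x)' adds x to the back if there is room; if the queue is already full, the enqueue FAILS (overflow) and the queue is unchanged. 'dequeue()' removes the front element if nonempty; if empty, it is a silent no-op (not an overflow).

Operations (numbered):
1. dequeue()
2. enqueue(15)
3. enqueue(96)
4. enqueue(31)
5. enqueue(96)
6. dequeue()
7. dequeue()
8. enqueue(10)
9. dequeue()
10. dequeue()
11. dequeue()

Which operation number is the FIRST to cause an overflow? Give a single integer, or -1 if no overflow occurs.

1. dequeue(): empty, no-op, size=0
2. enqueue(15): size=1
3. enqueue(96): size=2
4. enqueue(31): size=3
5. enqueue(96): size=4
6. dequeue(): size=3
7. dequeue(): size=2
8. enqueue(10): size=3
9. dequeue(): size=2
10. dequeue(): size=1
11. dequeue(): size=0

Answer: -1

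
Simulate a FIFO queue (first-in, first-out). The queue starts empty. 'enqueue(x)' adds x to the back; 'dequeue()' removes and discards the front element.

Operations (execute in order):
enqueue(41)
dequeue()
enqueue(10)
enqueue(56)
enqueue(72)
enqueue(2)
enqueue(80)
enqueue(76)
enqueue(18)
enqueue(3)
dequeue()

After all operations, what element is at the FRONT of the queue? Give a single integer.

Answer: 56

Derivation:
enqueue(41): queue = [41]
dequeue(): queue = []
enqueue(10): queue = [10]
enqueue(56): queue = [10, 56]
enqueue(72): queue = [10, 56, 72]
enqueue(2): queue = [10, 56, 72, 2]
enqueue(80): queue = [10, 56, 72, 2, 80]
enqueue(76): queue = [10, 56, 72, 2, 80, 76]
enqueue(18): queue = [10, 56, 72, 2, 80, 76, 18]
enqueue(3): queue = [10, 56, 72, 2, 80, 76, 18, 3]
dequeue(): queue = [56, 72, 2, 80, 76, 18, 3]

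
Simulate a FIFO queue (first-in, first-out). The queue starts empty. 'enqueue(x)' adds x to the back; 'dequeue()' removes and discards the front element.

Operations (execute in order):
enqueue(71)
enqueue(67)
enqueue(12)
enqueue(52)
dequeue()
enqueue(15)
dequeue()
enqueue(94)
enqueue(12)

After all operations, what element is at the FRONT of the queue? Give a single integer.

enqueue(71): queue = [71]
enqueue(67): queue = [71, 67]
enqueue(12): queue = [71, 67, 12]
enqueue(52): queue = [71, 67, 12, 52]
dequeue(): queue = [67, 12, 52]
enqueue(15): queue = [67, 12, 52, 15]
dequeue(): queue = [12, 52, 15]
enqueue(94): queue = [12, 52, 15, 94]
enqueue(12): queue = [12, 52, 15, 94, 12]

Answer: 12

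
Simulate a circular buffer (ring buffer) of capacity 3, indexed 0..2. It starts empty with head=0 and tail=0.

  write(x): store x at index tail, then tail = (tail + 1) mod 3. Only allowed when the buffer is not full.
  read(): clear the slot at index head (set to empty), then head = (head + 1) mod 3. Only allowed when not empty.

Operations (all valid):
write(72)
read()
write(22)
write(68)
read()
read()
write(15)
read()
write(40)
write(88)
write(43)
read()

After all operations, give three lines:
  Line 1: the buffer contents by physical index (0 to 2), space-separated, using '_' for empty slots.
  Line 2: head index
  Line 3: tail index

Answer: 43 _ 88
2
1

Derivation:
write(72): buf=[72 _ _], head=0, tail=1, size=1
read(): buf=[_ _ _], head=1, tail=1, size=0
write(22): buf=[_ 22 _], head=1, tail=2, size=1
write(68): buf=[_ 22 68], head=1, tail=0, size=2
read(): buf=[_ _ 68], head=2, tail=0, size=1
read(): buf=[_ _ _], head=0, tail=0, size=0
write(15): buf=[15 _ _], head=0, tail=1, size=1
read(): buf=[_ _ _], head=1, tail=1, size=0
write(40): buf=[_ 40 _], head=1, tail=2, size=1
write(88): buf=[_ 40 88], head=1, tail=0, size=2
write(43): buf=[43 40 88], head=1, tail=1, size=3
read(): buf=[43 _ 88], head=2, tail=1, size=2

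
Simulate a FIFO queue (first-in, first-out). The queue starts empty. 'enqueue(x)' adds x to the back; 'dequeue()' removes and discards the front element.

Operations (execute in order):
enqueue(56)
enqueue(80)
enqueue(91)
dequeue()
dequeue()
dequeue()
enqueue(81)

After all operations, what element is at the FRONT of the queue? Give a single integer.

enqueue(56): queue = [56]
enqueue(80): queue = [56, 80]
enqueue(91): queue = [56, 80, 91]
dequeue(): queue = [80, 91]
dequeue(): queue = [91]
dequeue(): queue = []
enqueue(81): queue = [81]

Answer: 81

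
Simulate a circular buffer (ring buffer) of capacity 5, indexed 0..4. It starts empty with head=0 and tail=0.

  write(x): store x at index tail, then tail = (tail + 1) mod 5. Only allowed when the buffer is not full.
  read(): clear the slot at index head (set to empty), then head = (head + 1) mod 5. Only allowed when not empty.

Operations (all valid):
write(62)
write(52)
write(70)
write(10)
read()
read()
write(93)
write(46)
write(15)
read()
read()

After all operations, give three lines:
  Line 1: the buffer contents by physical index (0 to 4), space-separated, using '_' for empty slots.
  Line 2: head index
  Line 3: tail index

Answer: 46 15 _ _ 93
4
2

Derivation:
write(62): buf=[62 _ _ _ _], head=0, tail=1, size=1
write(52): buf=[62 52 _ _ _], head=0, tail=2, size=2
write(70): buf=[62 52 70 _ _], head=0, tail=3, size=3
write(10): buf=[62 52 70 10 _], head=0, tail=4, size=4
read(): buf=[_ 52 70 10 _], head=1, tail=4, size=3
read(): buf=[_ _ 70 10 _], head=2, tail=4, size=2
write(93): buf=[_ _ 70 10 93], head=2, tail=0, size=3
write(46): buf=[46 _ 70 10 93], head=2, tail=1, size=4
write(15): buf=[46 15 70 10 93], head=2, tail=2, size=5
read(): buf=[46 15 _ 10 93], head=3, tail=2, size=4
read(): buf=[46 15 _ _ 93], head=4, tail=2, size=3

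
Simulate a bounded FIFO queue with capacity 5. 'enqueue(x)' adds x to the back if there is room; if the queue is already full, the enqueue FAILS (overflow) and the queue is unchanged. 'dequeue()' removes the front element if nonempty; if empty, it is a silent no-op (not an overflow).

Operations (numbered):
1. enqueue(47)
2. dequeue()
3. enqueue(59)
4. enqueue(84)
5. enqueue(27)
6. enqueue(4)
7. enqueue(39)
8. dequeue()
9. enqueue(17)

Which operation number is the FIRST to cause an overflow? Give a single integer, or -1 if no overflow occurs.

Answer: -1

Derivation:
1. enqueue(47): size=1
2. dequeue(): size=0
3. enqueue(59): size=1
4. enqueue(84): size=2
5. enqueue(27): size=3
6. enqueue(4): size=4
7. enqueue(39): size=5
8. dequeue(): size=4
9. enqueue(17): size=5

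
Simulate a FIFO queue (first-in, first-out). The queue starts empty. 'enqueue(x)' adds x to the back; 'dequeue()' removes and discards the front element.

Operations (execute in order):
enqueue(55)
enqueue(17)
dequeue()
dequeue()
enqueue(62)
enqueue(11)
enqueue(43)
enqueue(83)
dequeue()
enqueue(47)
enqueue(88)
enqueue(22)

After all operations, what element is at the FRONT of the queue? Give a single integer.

enqueue(55): queue = [55]
enqueue(17): queue = [55, 17]
dequeue(): queue = [17]
dequeue(): queue = []
enqueue(62): queue = [62]
enqueue(11): queue = [62, 11]
enqueue(43): queue = [62, 11, 43]
enqueue(83): queue = [62, 11, 43, 83]
dequeue(): queue = [11, 43, 83]
enqueue(47): queue = [11, 43, 83, 47]
enqueue(88): queue = [11, 43, 83, 47, 88]
enqueue(22): queue = [11, 43, 83, 47, 88, 22]

Answer: 11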